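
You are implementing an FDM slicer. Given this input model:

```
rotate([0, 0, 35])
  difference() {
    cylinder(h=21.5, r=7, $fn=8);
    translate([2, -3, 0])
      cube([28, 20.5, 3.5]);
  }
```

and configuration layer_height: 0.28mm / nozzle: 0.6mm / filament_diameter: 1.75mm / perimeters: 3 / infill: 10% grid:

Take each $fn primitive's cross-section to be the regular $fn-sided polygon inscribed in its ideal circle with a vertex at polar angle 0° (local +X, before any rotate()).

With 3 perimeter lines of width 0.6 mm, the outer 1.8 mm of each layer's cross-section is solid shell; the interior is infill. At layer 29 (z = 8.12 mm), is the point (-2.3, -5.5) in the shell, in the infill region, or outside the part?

shell

At z = 8.12 mm: the r=7 cylinder contributes a regular 8-gon of circumradius 7; the cube at (2, -3) does not reach this height (z outside [0, 3.5]); Subtracting the remaining from the first: none of the subtracted shapes is present at this height, so the r=7 cylinder is unchanged — 1 connected region; (rotated 35° about Z; rotation is an isometry so areas/perimeters/island counts are preserved). Overall, the cross-section is a single solid region. Undo the 35° rotation: the query point maps to (-5.039, -3.186) in the un-rotated model frame. The nearest boundary edge runs (-7.00, 0.00)→(-4.95, -4.95); distance from the point to it = 0.59 mm. The point is inside the cross-section, 0.59 mm from the nearest boundary — within the 1.8 mm shell band (3 × 0.6).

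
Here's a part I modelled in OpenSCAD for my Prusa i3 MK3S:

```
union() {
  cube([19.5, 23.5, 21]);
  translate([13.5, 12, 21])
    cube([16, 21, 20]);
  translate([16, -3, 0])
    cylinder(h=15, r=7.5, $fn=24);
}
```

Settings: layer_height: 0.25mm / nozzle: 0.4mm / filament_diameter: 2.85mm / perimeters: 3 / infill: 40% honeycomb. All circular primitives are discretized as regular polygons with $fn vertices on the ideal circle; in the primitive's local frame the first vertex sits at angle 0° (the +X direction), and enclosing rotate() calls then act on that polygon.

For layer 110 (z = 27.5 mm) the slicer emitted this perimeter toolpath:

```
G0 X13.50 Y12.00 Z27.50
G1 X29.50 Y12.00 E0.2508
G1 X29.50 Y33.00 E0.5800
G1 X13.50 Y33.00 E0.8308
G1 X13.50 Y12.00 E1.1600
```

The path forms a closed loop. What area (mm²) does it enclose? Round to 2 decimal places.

336.00 mm²

Apply the shoelace formula to the sequence of (X, Y) vertices; enclosed area = 336.00 mm².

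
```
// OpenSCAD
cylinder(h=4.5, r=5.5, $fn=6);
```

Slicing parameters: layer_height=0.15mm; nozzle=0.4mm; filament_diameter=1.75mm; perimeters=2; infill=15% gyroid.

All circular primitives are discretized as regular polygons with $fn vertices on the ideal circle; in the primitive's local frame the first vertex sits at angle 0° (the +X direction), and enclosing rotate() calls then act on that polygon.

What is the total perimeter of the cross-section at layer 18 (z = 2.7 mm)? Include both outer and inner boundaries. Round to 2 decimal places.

At z = 2.7 mm: the r=5.5 cylinder gives a regular 6-gon of circumradius 5.5 (constant along its height) (perimeter = 2·6·5.500·sin(180°/6) = 33.00 mm). Overall, the cross-section is a single solid region. Total boundary length (outer) = 33.00 mm.

33.00 mm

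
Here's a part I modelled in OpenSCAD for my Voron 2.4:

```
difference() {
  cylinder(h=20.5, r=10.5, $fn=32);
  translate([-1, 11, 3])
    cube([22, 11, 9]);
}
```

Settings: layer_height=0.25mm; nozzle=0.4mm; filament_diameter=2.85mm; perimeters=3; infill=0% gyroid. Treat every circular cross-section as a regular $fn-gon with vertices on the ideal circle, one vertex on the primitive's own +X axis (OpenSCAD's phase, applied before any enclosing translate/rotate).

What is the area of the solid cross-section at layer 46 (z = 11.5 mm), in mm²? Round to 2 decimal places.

At z = 11.5 mm: the r=10.5 cylinder gives a regular 32-gon of circumradius 10.5 (constant along its height) (area = (32/2)·10.500²·sin(360°/32) = 344.14 mm²); the 22×11 cube at (-1, 11) contributes its full rectangle (area 242.00 mm²); Subtracting the remaining from the first: starting from the r=10.5 cylinder (344.14 mm²), the 22×11 cube at (-1, 11) misses the remaining region (no effect) — area = 344.14 mm². Overall, the cross-section is a single solid region. Net area = 344.14 mm².

344.14 mm²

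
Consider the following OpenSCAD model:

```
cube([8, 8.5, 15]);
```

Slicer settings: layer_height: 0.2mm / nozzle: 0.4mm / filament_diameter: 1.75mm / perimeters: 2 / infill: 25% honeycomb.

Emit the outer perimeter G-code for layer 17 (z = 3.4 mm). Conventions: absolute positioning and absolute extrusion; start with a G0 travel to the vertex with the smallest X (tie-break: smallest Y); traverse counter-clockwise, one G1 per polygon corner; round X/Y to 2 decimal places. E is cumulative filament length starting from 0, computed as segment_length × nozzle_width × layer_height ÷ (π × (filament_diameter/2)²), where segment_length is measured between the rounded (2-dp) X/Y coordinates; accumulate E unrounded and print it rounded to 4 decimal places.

G0 X0.00 Y0.00 Z3.40
G1 X8.00 Y0.00 E0.2661
G1 X8.00 Y8.50 E0.5488
G1 X0.00 Y8.50 E0.8149
G1 X0.00 Y0.00 E1.0976

At z = 3.4 mm: the cube is present — its section is the full 8×8.5 rectangle. The outline is a single polygon with 4 vertices. Extrusion per mm of travel: 0.4 × 0.2 / (π × 0.875²) = 0.033260. Accumulating E over each segment gives final E = 1.0976.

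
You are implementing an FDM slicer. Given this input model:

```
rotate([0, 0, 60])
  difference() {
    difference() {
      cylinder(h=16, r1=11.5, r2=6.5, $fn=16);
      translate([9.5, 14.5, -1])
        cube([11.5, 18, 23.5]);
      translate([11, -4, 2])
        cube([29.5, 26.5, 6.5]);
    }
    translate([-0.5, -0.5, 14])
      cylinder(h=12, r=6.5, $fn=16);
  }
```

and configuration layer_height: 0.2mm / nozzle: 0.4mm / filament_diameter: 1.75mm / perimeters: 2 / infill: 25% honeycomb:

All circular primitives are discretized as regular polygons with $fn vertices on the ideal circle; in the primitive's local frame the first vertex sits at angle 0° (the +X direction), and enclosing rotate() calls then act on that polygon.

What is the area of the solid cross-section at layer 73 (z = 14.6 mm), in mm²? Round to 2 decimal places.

20.20 mm²

At z = 14.6 mm: the cone (r1=11.5→r2=6.5) has section circumradius 6.938 here — a regular 16-gon (area = (16/2)·6.938²·sin(360°/16) = 147.35 mm²); the cube at (9.5, 14.5) is present — its section is the full 11.5×18 rectangle (area 207.00 mm²); the cube at (11, -4) is absent (z outside [2, 8.5]); Subtracting the remaining from the first: starting from the cone (147.35 mm²), the 11.5×18 cube at (9.5, 14.5) misses the remaining region (no effect) — area = 147.35 mm²; the r=6.5 cylinder at (-0.5, -0.5) gives a regular 16-gon of circumradius 6.5 (constant along its height) (area = (16/2)·6.500²·sin(360°/16) = 129.35 mm²); Subtracting the remaining from the first: starting from the result so far (147.35 mm²), the r=6.5 cylinder at (-0.5, -0.5) partially overlaps it — only the 127.14 mm² overlap (of its 129.35 mm²) is removed, clipping the outline — area = 20.20 mm²; (whole slice rotated 60° about Z — lengths, areas and connectivity unchanged). Overall, the cross-section is a single solid region. Net area = 20.20 mm².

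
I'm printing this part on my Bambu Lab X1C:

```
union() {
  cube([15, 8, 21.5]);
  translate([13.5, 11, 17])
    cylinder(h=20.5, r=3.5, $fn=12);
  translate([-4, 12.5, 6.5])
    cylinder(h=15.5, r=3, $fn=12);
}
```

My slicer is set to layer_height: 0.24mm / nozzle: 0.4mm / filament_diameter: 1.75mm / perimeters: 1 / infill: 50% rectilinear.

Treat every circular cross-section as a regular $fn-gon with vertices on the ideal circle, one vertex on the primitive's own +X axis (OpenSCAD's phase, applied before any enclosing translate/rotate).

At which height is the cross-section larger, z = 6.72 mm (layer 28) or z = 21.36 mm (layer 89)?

Layer 28 (z = 6.72): the 15×8 cube contributes its full rectangle (area 120.00 mm²); the cylinder at (13.5, 11) is not intersected at this z (z outside [17, 37.5]); the r=3 cylinder at (-4, 12.5) gives a regular 12-gon of circumradius 3 (constant along its height) (area = (12/2)·3.000²·sin(360°/12) = 27.00 mm²); Taking the union: the 2 present regions are separate (no shared area or edge), so areas and boundary lengths simply add and each stays a separate island — area = 147.00 mm². So its area = 147.00 mm². Layer 89 (z = 21.36): the cube is present — its section is the full 15×8 rectangle (area 120.00 mm²); the cylinder at (13.5, 11): section is a regular 12-gon, circumradius r=3.5 (area = (12/2)·3.500²·sin(360°/12) = 36.75 mm²); the r=3 cylinder at (-4, 12.5) gives a regular 12-gon of circumradius 3 (constant along its height) (area = (12/2)·3.000²·sin(360°/12) = 27.00 mm²); Merging all regions: the regions partially overlap — summed areas 183.75 mm² minus the doubly-counted overlap 0.91 mm² gives 182.84 mm² — area = 182.84 mm². So its area = 182.84 mm². Layer 89 is larger (182.84 vs 147.00 mm²).

layer 89 (z = 21.36 mm)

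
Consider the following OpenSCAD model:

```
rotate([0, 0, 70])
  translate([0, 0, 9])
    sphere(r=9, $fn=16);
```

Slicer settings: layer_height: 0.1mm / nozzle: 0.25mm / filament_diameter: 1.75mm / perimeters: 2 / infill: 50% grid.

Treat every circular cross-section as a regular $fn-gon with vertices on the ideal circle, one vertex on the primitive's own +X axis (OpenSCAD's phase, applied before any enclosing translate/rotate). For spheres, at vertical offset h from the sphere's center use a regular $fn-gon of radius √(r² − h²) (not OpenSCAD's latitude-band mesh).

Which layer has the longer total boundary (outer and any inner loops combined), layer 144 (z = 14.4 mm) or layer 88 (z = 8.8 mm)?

layer 88 (z = 8.8 mm)

Layer 144 (z = 14.4): the r=9 sphere slices to a regular 16-gon of circumradius 7.200 (√(r²−h²) with h=5.4 from center) (perimeter = 2·16·7.200·sin(180°/16) = 44.95 mm); (rotated 70° about Z; rotation is an isometry so areas/perimeters/island counts are preserved). So its perimeter = 44.95 mm. Layer 88 (z = 8.8): the r=9 sphere slices to a regular 16-gon of circumradius 8.998 (√(r²−h²) with h=0.2 from center) (perimeter = 2·16·8.998·sin(180°/16) = 56.17 mm); (whole slice rotated 70° about Z — lengths, areas and connectivity unchanged). So its perimeter = 56.17 mm. Layer 88 is larger (56.17 vs 44.95 mm).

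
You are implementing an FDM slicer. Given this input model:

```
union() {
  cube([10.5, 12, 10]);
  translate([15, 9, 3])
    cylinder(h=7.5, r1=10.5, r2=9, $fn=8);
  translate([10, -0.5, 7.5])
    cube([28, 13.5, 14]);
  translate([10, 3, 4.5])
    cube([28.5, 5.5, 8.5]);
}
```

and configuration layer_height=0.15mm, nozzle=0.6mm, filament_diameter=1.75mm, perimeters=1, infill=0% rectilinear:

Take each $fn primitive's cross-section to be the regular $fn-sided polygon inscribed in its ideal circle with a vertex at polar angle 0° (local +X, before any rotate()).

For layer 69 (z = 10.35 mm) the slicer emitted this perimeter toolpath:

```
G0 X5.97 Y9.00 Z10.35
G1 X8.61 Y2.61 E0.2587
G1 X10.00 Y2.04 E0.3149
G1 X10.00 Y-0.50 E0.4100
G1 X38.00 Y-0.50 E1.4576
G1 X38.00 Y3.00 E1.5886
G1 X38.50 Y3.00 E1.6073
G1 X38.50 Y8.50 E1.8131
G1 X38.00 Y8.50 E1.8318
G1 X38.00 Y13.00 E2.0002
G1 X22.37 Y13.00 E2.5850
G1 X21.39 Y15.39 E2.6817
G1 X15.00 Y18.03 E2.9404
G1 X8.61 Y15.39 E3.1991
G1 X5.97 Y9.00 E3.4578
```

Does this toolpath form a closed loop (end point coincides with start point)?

yes

Start point (G0): (5.97, 9.00). End point (last G1): the path returns to the start — closed.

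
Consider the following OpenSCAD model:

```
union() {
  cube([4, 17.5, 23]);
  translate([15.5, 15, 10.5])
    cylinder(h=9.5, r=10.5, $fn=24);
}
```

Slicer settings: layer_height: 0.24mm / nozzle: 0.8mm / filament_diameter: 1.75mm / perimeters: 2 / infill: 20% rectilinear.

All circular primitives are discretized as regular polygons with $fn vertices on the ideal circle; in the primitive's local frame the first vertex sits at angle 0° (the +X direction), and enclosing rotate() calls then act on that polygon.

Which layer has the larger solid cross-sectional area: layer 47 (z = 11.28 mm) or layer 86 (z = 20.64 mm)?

Layer 47 (z = 11.28): the cube (footprint 4×17.5) is included at this height (area 70.00 mm²); the cylinder at (15.5, 15): section is a regular 24-gon, circumradius r=10.5 (area = (24/2)·10.500²·sin(360°/24) = 342.42 mm²); Combining (union): the 2 present regions are separate (no shared area or edge), so areas and boundary lengths simply add and each stays a separate island — area = 412.42 mm². So its area = 412.42 mm². Layer 86 (z = 20.64): the cube (footprint 4×17.5) is included at this height (area 70.00 mm²); the cylinder at (15.5, 15) is not intersected at this z (z outside [10.5, 20]); Merging all regions: only the 4×17.5 cube is present, so the union is just that shape — area = 70.00 mm². So its area = 70.00 mm². Layer 47 is larger (412.42 vs 70.00 mm²).

layer 47 (z = 11.28 mm)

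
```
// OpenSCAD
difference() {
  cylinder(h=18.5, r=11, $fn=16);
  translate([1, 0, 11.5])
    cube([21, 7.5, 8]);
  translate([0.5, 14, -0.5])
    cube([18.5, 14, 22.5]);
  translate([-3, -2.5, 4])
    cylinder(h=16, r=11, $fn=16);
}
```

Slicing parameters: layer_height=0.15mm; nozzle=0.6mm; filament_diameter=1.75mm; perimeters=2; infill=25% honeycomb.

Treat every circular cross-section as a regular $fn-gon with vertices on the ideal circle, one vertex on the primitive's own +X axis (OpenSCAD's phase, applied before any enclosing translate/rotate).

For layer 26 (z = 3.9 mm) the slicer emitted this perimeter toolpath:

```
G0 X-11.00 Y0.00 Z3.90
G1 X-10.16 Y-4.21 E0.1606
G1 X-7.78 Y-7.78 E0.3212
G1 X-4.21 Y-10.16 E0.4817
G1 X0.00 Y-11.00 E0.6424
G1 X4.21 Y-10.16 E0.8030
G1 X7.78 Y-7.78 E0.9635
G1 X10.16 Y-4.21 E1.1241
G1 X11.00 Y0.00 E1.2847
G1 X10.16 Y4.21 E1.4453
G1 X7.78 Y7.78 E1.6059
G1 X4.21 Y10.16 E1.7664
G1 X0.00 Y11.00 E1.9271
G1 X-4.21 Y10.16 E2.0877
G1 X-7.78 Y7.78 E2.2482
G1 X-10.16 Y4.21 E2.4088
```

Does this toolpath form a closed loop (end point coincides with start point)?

no

Start point (G0): (-11.00, 0.00). End point (last G1): the path does not return to the start — open.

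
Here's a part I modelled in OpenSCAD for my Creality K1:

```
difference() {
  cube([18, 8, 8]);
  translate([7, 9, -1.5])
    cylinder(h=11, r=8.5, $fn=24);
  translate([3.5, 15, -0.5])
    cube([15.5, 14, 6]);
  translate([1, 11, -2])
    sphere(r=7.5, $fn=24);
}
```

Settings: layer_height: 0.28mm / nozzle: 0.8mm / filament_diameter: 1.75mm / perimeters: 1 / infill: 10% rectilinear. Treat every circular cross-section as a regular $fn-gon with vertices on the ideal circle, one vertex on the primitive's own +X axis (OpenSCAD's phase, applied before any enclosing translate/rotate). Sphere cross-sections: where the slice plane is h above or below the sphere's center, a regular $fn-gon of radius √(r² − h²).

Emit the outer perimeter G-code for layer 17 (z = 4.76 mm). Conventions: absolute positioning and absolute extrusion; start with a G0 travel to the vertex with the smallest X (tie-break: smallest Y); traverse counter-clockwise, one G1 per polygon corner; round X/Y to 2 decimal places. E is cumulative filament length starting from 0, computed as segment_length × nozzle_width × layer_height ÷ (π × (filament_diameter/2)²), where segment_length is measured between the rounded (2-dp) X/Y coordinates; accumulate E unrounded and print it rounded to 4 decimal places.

G0 X0.00 Y0.00 Z4.76
G1 X18.00 Y0.00 E1.6763
G1 X18.00 Y8.00 E2.4213
G1 X15.37 Y8.00 E2.6663
G1 X15.21 Y6.80 E2.7790
G1 X14.36 Y4.75 E2.9857
G1 X13.01 Y2.99 E3.1923
G1 X11.25 Y1.64 E3.3988
G1 X9.20 Y0.79 E3.6055
G1 X7.00 Y0.50 E3.8122
G1 X4.80 Y0.79 E4.0188
G1 X2.75 Y1.64 E4.2255
G1 X0.99 Y2.99 E4.4321
G1 X0.00 Y4.28 E4.5835
G1 X0.00 Y0.00 E4.9821

At z = 4.76 mm: the cube is present — its section is the full 18×8 rectangle; the cylinder at (7, 9): section is a regular 24-gon, circumradius r=8.5; the cube at (3.5, 15) (footprint 15.5×14) is included at this height; the r=7.5 sphere at (1, 11) slices to a regular 24-gon of circumradius 3.248 (√(r²−h²) with h=6.76 from center); Subtracting the remaining from the first: starting from the 18×8 cube, the r=8.5 cylinder at (7, 9) partially overlaps it — only the 92.09 mm² overlap (of its 224.40 mm²) is removed, clipping the outline; the 15.5×14 cube at (3.5, 15) misses the remaining region (no effect); the r=7.5 sphere at (1, 11) misses the remaining region (no effect) — 1 connected region. The outline is a single polygon with 14 vertices. Extrusion per mm of travel: 0.8 × 0.28 / (π × 0.875²) = 0.093128. Accumulating E over each segment gives final E = 4.9821.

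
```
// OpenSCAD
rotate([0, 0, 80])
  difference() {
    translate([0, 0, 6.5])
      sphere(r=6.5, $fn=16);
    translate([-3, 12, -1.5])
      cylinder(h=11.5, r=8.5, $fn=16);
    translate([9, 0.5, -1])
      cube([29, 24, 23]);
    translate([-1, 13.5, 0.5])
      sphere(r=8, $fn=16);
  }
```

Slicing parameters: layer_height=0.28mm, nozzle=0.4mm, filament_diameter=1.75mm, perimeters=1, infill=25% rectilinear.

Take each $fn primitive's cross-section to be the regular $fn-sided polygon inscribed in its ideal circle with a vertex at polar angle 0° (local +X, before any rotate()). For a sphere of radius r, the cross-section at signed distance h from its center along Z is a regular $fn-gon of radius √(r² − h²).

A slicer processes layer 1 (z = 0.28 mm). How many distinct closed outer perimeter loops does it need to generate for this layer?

1

At z = 0.28 mm: the r=6.5 sphere contributes a regular 16-gon of circumradius √(6.5²−6.22²) = 1.887; the r=8.5 cylinder at (-3, 12) gives a regular 16-gon of circumradius 8.5 (constant along its height); the cube at (9, 0.5) (footprint 29×24) is included at this height; the r=8 sphere at (-1, 13.5) contributes a regular 16-gon of circumradius √(8²−0.22²) = 7.997; Subtracting the remaining from the first: starting from the r=6.5 sphere, the r=8.5 cylinder at (-3, 12) misses the remaining region (no effect); the 29×24 cube at (9, 0.5) misses the remaining region (no effect); the r=8 sphere at (-1, 13.5) misses the remaining region (no effect) — 1 connected region; (whole slice rotated 80° about Z — lengths, areas and connectivity unchanged). The result has 1 disconnected region.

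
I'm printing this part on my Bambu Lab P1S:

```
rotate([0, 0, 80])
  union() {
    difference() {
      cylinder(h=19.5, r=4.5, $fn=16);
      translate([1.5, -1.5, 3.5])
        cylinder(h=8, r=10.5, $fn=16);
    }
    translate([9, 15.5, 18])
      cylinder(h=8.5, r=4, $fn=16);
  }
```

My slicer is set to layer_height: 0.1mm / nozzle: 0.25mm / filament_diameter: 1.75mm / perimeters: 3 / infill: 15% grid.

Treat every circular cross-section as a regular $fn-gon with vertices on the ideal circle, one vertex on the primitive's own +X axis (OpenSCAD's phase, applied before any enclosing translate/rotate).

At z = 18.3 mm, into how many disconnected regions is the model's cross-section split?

At z = 18.3 mm: the cylinder: section is a regular 16-gon, circumradius r=4.5; the cylinder at (1.5, -1.5) does not reach this height (z outside [3.5, 11.5]); After the difference (first − rest): none of the subtracted shapes is present at this height, so the r=4.5 cylinder is unchanged — 1 connected region; the r=4 cylinder at (9, 15.5) gives a regular 16-gon of circumradius 4 (constant along its height); Merging all regions: the 2 present regions are separate (no shared area or edge), so areas and boundary lengths simply add and each stays a separate island — 2 connected regions; (rotated 80° about Z; rotation is an isometry so areas/perimeters/island counts are preserved). The result has 2 disconnected regions.

2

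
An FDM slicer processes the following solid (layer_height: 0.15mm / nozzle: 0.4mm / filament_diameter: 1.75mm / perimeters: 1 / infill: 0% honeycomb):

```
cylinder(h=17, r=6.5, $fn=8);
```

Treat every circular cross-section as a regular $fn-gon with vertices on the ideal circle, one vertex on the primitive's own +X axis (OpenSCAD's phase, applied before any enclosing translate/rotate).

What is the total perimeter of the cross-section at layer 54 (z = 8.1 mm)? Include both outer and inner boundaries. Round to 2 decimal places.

39.80 mm

At z = 8.1 mm: the r=6.5 cylinder gives a regular 8-gon of circumradius 6.5 (constant along its height) (perimeter = 2·8·6.500·sin(180°/8) = 39.80 mm). Overall, the cross-section is a single solid region. Total boundary length (outer) = 39.80 mm.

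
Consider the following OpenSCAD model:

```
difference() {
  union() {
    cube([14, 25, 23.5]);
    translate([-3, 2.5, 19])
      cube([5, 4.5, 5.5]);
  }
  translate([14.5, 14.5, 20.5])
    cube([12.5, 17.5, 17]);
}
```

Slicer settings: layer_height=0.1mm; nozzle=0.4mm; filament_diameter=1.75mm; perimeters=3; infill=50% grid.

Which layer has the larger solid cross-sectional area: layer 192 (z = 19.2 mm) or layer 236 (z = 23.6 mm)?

Layer 192 (z = 19.2): the 14×25 cube contributes its full rectangle (area 350.00 mm²); the cube at (-3, 2.5) is present — its section is the full 5×4.5 rectangle (area 22.50 mm²); Combining (union): the regions partially overlap — summed areas 372.50 mm² minus the doubly-counted overlap 9.00 mm² gives 363.50 mm² — area = 363.50 mm²; the cube at (14.5, 14.5) does not reach this height (z outside [20.5, 37.5]); Subtracting the remaining from the first: none of the subtracted shapes is present at this height, so the result so far is unchanged — area = 363.50 mm². So its area = 363.50 mm². Layer 236 (z = 23.6): the cube is not intersected at this z (z outside [0, 23.5]); the cube at (-3, 2.5) (footprint 5×4.5) is included at this height (area 22.50 mm²); Taking the union: only the 5×4.5 cube at (-3, 2.5) is present, so the union is just that shape — area = 22.50 mm²; the 12.5×17.5 cube at (14.5, 14.5) contributes its full rectangle (area 218.75 mm²); After the difference (first − rest): starting from the result so far (22.50 mm²), the 12.5×17.5 cube at (14.5, 14.5) misses the remaining region (no effect) — area = 22.50 mm². So its area = 22.50 mm². Layer 192 is larger (363.50 vs 22.50 mm²).

layer 192 (z = 19.2 mm)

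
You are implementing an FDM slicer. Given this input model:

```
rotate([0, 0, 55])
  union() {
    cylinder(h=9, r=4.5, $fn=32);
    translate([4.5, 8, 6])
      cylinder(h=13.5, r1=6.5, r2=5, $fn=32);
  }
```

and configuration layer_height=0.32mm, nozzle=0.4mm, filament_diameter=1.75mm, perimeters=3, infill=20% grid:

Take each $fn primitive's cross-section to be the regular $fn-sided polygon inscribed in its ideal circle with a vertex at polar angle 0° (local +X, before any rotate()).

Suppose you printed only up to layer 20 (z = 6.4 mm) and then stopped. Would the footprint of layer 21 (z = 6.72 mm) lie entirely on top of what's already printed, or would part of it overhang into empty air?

entirely on top

Compare the two slices. At z = 6.4: the cylinder: section is a regular 32-gon, circumradius r=4.5 (area = (32/2)·4.500²·sin(360°/32) = 63.21 mm²); the cone at (4.5, 8) (r1=6.5→r2=5) has section circumradius 6.456 here — a regular 32-gon (area = (32/2)·6.456²·sin(360°/32) = 130.08 mm²); Taking the union: the regions partially overlap — summed areas 193.29 mm² minus the doubly-counted overlap 6.85 mm² gives 186.45 mm² — area = 186.45 mm²; (whole slice rotated 55° about Z — lengths, areas and connectivity unchanged). At z = 6.72: the r=4.5 cylinder contributes a regular 32-gon of circumradius 4.5 (area = (32/2)·4.500²·sin(360°/32) = 63.21 mm²); the cone at (4.5, 8): at t=0.053 of its height the radius interpolates to r₁+(r₂−r₁)t = 6.420, giving a regular 32-gon of that circumradius (area = (32/2)·6.420²·sin(360°/32) = 128.65 mm²); Taking the union: the regions partially overlap — summed areas 191.86 mm² minus the doubly-counted overlap 6.63 mm² gives 185.23 mm² — area = 185.23 mm²; (whole slice rotated 55° about Z — lengths, areas and connectivity unchanged). Checking containment: the cross-section at z = 6.72 is a subset of the cross-section at z = 6.4.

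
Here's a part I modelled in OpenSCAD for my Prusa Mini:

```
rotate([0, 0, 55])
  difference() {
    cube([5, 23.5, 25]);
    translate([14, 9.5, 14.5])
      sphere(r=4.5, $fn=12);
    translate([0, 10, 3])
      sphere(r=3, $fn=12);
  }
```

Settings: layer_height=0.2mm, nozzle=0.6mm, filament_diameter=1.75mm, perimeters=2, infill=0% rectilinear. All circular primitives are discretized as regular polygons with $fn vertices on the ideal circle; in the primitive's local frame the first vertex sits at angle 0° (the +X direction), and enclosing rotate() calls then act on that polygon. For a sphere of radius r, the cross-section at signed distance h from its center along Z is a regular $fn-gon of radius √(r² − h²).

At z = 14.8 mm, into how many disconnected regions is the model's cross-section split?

At z = 14.8 mm: the cube is present — its section is the full 5×23.5 rectangle; the r=4.5 sphere at (14, 9.5) slices to a regular 12-gon of circumradius 4.490 (√(r²−h²) with h=0.3 from center); the sphere at (0, 10) is absent (|z−center|=11.800 > r=3); Taking the first minus the rest: starting from the 5×23.5 cube, the r=4.5 sphere at (14, 9.5) misses the remaining region (no effect) — 1 connected region; (rotated 55° about Z; rotation is an isometry so areas/perimeters/island counts are preserved). The result has 1 disconnected region.

1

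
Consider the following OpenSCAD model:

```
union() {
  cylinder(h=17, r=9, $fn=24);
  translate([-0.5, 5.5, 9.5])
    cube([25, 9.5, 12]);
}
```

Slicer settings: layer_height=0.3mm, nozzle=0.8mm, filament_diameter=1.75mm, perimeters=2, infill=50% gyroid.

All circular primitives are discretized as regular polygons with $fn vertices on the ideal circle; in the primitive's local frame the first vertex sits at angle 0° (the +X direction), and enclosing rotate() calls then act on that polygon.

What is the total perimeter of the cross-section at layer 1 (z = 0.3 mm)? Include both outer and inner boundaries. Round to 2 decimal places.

At z = 0.3 mm: the r=9 cylinder contributes a regular 24-gon of circumradius 9 (perimeter = 2·24·9.000·sin(180°/24) = 56.39 mm); the cube at (-0.5, 5.5) is not intersected at this z (z outside [9.5, 21.5]); Combining (union): only the r=9 cylinder is present, so the union is just that shape — boundary = 56.39 mm. Overall, the cross-section is a single solid region. Total boundary length (outer) = 56.39 mm.

56.39 mm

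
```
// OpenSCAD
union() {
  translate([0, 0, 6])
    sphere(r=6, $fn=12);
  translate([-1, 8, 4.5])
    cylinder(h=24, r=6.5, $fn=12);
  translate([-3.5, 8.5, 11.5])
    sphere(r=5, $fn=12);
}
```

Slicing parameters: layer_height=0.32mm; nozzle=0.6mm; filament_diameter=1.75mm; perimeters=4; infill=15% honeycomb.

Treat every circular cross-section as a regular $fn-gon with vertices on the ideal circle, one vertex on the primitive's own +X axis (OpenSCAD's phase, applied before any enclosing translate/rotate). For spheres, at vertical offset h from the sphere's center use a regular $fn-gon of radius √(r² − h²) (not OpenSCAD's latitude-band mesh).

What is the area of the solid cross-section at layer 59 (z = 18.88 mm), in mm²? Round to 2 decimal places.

126.75 mm²

At z = 18.88 mm: the sphere does not reach this height (|z−center|=12.880 > r=6); the r=6.5 cylinder at (-1, 8) contributes a regular 12-gon of circumradius 6.5 (area = (12/2)·6.500²·sin(360°/12) = 126.75 mm²); the sphere at (-3.5, 8.5) is absent (|z−center|=7.380 > r=5); Combining (union): only the r=6.5 cylinder at (-1, 8) is present, so the union is just that shape — area = 126.75 mm². Overall, the cross-section is a single solid region. Net area = 126.75 mm².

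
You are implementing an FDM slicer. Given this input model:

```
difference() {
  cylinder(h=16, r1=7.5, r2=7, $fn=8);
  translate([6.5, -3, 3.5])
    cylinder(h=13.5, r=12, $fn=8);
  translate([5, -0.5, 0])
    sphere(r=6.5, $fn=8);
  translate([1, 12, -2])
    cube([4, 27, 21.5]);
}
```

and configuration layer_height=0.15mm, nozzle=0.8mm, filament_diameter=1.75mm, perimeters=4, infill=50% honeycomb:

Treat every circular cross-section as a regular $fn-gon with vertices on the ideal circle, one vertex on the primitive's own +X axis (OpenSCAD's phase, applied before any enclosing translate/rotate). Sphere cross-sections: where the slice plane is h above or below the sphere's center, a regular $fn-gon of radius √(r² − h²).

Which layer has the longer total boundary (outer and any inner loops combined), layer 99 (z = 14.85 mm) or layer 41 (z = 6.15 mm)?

layer 41 (z = 6.15 mm)

Layer 99 (z = 14.85): the cone: at t=0.928 of its height the radius interpolates to r₁+(r₂−r₁)t = 7.036, giving a regular 8-gon of that circumradius (perimeter = 2·8·7.036·sin(180°/8) = 43.08 mm); the cylinder at (6.5, -3): section is a regular 8-gon, circumradius r=12 (perimeter = 2·8·12.000·sin(180°/8) = 73.48 mm); the sphere at (5, -0.5) is not intersected at this z (|z−center|=14.850 > r=6.5); the 4×27 cube at (1, 12) contributes its full rectangle (perimeter 62.00 mm); Taking the first minus the rest: starting from the cone, the r=12 cylinder at (6.5, -3) partially overlaps it — only the 117.42 mm² overlap (of its 407.29 mm²) is removed, clipping the outline; the 4×27 cube at (1, 12) misses the remaining region (no effect) — boundary = 32.07 mm. So its perimeter = 32.07 mm. Layer 41 (z = 6.15): the cone (r1=7.5→r2=7) has section circumradius 7.308 here — a regular 8-gon (perimeter = 2·8·7.308·sin(180°/8) = 44.75 mm); the cylinder at (6.5, -3): section is a regular 8-gon, circumradius r=12 (perimeter = 2·8·12.000·sin(180°/8) = 73.48 mm); the r=6.5 sphere at (5, -0.5) contributes a regular 8-gon of circumradius √(6.5²−6.15²) = 2.104 (perimeter = 2·8·2.104·sin(180°/8) = 12.88 mm); the 4×27 cube at (1, 12) contributes its full rectangle (perimeter 62.00 mm); After the difference (first − rest): starting from the cone, the r=12 cylinder at (6.5, -3) partially overlaps it — only the 123.89 mm² overlap (of its 407.29 mm²) is removed, clipping the outline; the r=6.5 sphere at (5, -0.5) misses the remaining region (no effect); the 4×27 cube at (1, 12) misses the remaining region (no effect) — boundary = 34.12 mm. So its perimeter = 34.12 mm. Layer 41 is larger (34.12 vs 32.07 mm).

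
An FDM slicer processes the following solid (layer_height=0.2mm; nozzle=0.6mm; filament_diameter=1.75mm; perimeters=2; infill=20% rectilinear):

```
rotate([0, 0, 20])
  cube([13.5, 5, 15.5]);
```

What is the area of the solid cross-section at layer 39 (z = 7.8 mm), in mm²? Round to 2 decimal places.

67.50 mm²

At z = 7.8 mm: the cube is present — its section is the full 13.5×5 rectangle (area 67.50 mm²); (rotated 20° about Z; rotation is an isometry so areas/perimeters/island counts are preserved). Overall, the cross-section is a single solid region. Net area = 67.50 mm².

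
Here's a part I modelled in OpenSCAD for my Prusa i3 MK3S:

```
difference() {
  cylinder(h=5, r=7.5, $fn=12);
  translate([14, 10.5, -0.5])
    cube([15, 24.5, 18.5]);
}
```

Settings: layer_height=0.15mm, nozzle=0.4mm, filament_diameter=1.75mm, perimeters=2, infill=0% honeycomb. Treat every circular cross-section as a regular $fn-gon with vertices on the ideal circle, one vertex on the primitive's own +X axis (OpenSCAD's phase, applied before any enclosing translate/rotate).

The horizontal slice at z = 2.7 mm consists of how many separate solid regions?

At z = 2.7 mm: the r=7.5 cylinder contributes a regular 12-gon of circumradius 7.5; the 15×24.5 cube at (14, 10.5) contributes its full rectangle; Subtracting the remaining from the first: starting from the r=7.5 cylinder, the 15×24.5 cube at (14, 10.5) misses the remaining region (no effect) — 1 connected region. The result has 1 disconnected region.

1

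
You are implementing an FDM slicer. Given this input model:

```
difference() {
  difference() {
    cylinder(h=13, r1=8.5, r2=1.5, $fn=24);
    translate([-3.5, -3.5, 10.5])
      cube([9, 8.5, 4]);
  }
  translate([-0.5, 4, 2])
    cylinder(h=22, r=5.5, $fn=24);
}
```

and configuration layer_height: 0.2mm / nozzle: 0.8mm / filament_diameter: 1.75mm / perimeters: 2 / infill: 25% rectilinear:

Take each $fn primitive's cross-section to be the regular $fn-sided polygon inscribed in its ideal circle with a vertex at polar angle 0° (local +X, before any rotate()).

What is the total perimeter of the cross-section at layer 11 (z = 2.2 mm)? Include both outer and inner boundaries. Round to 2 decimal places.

52.34 mm

At z = 2.2 mm: the cone: at t=0.169 of its height the radius interpolates to r₁+(r₂−r₁)t = 7.315, giving a regular 24-gon of that circumradius (perimeter = 2·24·7.315·sin(180°/24) = 45.83 mm); the cube at (-3.5, -3.5) does not reach this height (z outside [10.5, 14.5]); After the difference (first − rest): none of the subtracted shapes is present at this height, so the cone is unchanged — boundary = 45.83 mm; the r=5.5 cylinder at (-0.5, 4) contributes a regular 24-gon of circumradius 5.5 (perimeter = 2·24·5.500·sin(180°/24) = 34.46 mm); Subtracting the remaining from the first: starting from the result so far, the r=5.5 cylinder at (-0.5, 4) partially overlaps it — only the 74.09 mm² overlap (of its 93.95 mm²) is removed, clipping the outline — boundary = 52.34 mm. Overall, the cross-section is a single solid region. Total boundary length (outer) = 52.34 mm.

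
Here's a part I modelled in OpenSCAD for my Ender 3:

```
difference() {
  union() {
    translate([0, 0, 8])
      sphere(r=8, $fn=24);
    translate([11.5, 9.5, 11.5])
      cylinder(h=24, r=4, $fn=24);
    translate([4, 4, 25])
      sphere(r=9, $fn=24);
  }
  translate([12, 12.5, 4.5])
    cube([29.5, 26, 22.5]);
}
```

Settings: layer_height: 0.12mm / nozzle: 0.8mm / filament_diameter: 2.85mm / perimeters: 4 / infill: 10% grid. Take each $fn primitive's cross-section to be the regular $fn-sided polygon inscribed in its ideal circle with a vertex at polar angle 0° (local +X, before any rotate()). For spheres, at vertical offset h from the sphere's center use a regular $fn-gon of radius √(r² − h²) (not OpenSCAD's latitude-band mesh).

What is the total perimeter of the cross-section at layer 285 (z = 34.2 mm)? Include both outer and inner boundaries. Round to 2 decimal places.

At z = 34.2 mm: the sphere does not reach this height (|z−center|=26.200 > r=8); the r=4 cylinder at (11.5, 9.5) contributes a regular 24-gon of circumradius 4 (perimeter = 2·24·4.000·sin(180°/24) = 25.06 mm); the sphere at (4, 4) is absent (|z−center|=9.200 > r=9); Combining (union): only the r=4 cylinder at (11.5, 9.5) is present, so the union is just that shape — boundary = 25.06 mm; the cube at (12, 12.5) is not intersected at this z (z outside [4.5, 27]); Taking the first minus the rest: none of the subtracted shapes is present at this height, so the result so far is unchanged — boundary = 25.06 mm. Overall, the cross-section is a single solid region. Total boundary length (outer) = 25.06 mm.

25.06 mm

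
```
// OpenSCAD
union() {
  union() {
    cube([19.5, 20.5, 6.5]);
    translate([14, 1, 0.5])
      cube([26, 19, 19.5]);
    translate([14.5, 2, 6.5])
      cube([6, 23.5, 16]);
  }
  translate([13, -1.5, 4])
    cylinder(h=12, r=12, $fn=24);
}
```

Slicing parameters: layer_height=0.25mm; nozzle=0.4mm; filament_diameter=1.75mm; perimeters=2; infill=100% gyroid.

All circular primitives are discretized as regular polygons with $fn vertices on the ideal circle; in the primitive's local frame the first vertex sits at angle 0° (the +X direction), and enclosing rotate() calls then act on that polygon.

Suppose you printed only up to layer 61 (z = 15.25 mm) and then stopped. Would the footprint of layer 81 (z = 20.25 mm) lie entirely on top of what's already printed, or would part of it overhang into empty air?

entirely on top

Compare the two slices. At z = 15.25: the cube is not intersected at this z (z outside [0, 6.5]); the cube at (14, 1) (footprint 26×19) is included at this height (area 494.00 mm²); the 6×23.5 cube at (14.5, 2) contributes its full rectangle (area 141.00 mm²); Taking the union: the regions partially overlap — summed areas 635.00 mm² minus the doubly-counted overlap 108.00 mm² gives 527.00 mm² — area = 527.00 mm²; the cylinder at (13, -1.5): section is a regular 24-gon, circumradius r=12 (area = (24/2)·12.000²·sin(360°/24) = 447.24 mm²); Merging all regions: the regions partially overlap — summed areas 974.24 mm² minus the doubly-counted overlap 72.79 mm² gives 901.45 mm² — area = 901.45 mm². At z = 20.25: the cube is not intersected at this z (z outside [0, 6.5]); the cube at (14, 1) is absent (z outside [0.5, 20]); the cube at (14.5, 2) (footprint 6×23.5) is included at this height (area 141.00 mm²); Combining (union): only the 6×23.5 cube at (14.5, 2) is present, so the union is just that shape — area = 141.00 mm²; the cylinder at (13, -1.5) is absent (z outside [4, 16]); Merging all regions: only the result so far is present, so the union is just that shape — area = 141.00 mm². Checking containment: the cross-section at z = 20.25 is a subset of the cross-section at z = 15.25.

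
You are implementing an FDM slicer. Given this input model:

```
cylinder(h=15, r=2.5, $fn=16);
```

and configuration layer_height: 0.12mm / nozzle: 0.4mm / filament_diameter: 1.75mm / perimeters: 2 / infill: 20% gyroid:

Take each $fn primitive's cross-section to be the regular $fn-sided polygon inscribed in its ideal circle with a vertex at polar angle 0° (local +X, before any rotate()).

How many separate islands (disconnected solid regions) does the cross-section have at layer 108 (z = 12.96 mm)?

1

At z = 12.96 mm: the r=2.5 cylinder gives a regular 16-gon of circumradius 2.5 (constant along its height). Overall, the cross-section is a single solid region. Island count = 1.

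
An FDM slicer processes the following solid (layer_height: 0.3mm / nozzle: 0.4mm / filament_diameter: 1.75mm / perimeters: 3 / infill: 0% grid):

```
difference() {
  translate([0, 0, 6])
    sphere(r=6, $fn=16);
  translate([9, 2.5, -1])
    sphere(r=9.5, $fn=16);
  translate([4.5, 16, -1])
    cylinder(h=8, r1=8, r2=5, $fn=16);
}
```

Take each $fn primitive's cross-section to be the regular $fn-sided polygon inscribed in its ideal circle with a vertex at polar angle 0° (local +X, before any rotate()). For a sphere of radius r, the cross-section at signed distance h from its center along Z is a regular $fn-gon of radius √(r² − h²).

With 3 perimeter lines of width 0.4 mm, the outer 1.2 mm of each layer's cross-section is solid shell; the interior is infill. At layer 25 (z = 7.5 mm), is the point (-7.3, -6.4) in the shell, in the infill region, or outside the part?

At z = 7.5 mm: the sphere: section is a regular 16-gon, circumradius = √(r²−h²) = √(6²−1.5²) = 5.809; the r=9.5 sphere at (9, 2.5) slices to a regular 16-gon of circumradius 4.243 (√(r²−h²) with h=8.5 from center); the cone at (4.5, 16) does not reach this height (z outside [-1, 7]); Taking the first minus the rest: starting from the r=6 sphere, the r=9.5 sphere at (9, 2.5) partially overlaps it — only the 1.30 mm² overlap (of its 55.11 mm²) is removed, clipping the outline — 1 connected region. Overall, the cross-section is a single solid region. The nearest boundary edge runs (-2.22, -5.37)→(-4.11, -4.11); distance from the point to it = 3.93 mm. The point is not inside any of the regions above, so it lies outside the cross-section (3.93 mm from the nearest boundary).

outside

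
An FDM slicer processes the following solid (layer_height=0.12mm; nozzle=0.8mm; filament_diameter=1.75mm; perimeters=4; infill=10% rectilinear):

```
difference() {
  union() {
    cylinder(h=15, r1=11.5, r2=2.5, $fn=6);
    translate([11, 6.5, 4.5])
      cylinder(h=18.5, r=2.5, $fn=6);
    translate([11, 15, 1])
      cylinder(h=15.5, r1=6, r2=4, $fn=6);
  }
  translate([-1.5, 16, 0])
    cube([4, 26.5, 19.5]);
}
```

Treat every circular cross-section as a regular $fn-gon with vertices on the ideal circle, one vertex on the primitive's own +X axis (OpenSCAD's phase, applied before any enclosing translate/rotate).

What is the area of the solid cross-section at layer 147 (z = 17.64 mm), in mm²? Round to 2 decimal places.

16.24 mm²

At z = 17.64 mm: the cone is not intersected at this z (z outside [0, 15]); the r=2.5 cylinder at (11, 6.5) gives a regular 6-gon of circumradius 2.5 (constant along its height) (area = (6/2)·2.500²·sin(360°/6) = 16.24 mm²); the cone at (11, 15) is absent (z outside [1, 16.5]); Merging all regions: only the r=2.5 cylinder at (11, 6.5) is present, so the union is just that shape — area = 16.24 mm²; the cube at (-1.5, 16) is present — its section is the full 4×26.5 rectangle (area 106.00 mm²); Taking the first minus the rest: starting from the result so far (16.24 mm²), the 4×26.5 cube at (-1.5, 16) misses the remaining region (no effect) — area = 16.24 mm². Overall, the cross-section is a single solid region. Net area = 16.24 mm².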